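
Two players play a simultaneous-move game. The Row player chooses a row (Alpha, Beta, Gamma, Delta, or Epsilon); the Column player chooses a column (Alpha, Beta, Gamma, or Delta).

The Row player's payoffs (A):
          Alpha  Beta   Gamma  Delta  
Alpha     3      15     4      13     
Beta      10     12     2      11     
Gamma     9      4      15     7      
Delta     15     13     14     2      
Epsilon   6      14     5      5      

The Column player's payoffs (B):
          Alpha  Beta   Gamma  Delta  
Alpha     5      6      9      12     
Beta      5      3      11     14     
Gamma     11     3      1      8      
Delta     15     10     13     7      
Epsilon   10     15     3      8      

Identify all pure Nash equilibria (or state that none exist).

(Alpha, Delta) and (Delta, Alpha)

Find each player's best response to every opponent strategy; NE are the intersections.
The Row player's best responses — vs Alpha: Delta (payoff 15); vs Beta: Alpha (payoff 15); vs Gamma: Gamma (payoff 15); vs Delta: Alpha (payoff 13).
The Column player's best responses — vs Alpha: Delta (payoff 12); vs Beta: Delta (payoff 14); vs Gamma: Alpha (payoff 11); vs Delta: Alpha (payoff 15); vs Epsilon: Beta (payoff 15).
Mutual best responses occur at (Alpha, Delta) and (Delta, Alpha); at each, neither player gains by switching.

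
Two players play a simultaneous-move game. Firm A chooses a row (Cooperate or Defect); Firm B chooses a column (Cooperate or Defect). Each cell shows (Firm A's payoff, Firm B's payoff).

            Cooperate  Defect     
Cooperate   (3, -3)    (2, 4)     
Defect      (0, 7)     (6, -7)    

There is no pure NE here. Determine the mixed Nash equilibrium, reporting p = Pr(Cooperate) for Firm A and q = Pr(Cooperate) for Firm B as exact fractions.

p = 2/3, q = 4/7

Each player's mixing probability is pinned down by making the *other* player indifferent.
Firm B indifferent between Cooperate and Defect: p·(-3) + (1−p)·7 = p·4 + (1−p)·(-7) ⟹ 7 + (-10)p = (-7) + 11p ⟹ p = 2/3.
Firm A indifferent between Cooperate and Defect: q·3 + (1−q)·2 = q·0 + (1−q)·6 ⟹ 2 + 1q = 6 + (-6)q ⟹ q = 4/7.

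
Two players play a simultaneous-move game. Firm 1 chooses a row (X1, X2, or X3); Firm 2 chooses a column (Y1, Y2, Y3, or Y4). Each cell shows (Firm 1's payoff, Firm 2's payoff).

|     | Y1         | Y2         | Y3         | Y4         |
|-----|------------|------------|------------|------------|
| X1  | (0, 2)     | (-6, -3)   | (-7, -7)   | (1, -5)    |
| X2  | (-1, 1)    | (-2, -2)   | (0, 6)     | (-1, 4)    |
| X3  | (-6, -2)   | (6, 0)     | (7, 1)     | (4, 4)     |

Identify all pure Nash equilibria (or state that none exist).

(X1, Y1) and (X3, Y4)

Find each player's best response to every opponent strategy; NE are the intersections.
Firm 1's best responses — vs Y1: X1 (payoff 0); vs Y2: X3 (payoff 6); vs Y3: X3 (payoff 7); vs Y4: X3 (payoff 4).
Firm 2's best responses — vs X1: Y1 (payoff 2); vs X2: Y3 (payoff 6); vs X3: Y4 (payoff 4).
Mutual best responses occur at (X1, Y1) and (X3, Y4); at each, neither player gains by switching.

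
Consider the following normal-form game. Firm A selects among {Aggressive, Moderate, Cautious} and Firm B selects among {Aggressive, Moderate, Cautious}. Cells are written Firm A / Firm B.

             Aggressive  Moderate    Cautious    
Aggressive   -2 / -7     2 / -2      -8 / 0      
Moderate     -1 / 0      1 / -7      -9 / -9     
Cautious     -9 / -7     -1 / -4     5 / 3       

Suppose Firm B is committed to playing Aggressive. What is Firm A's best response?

With Firm B fixed at Aggressive, Firm A's payoffs are: Aggressive → -2, Moderate → -1, Cautious → -9.
The maximum is -1, achieved by Moderate.

Moderate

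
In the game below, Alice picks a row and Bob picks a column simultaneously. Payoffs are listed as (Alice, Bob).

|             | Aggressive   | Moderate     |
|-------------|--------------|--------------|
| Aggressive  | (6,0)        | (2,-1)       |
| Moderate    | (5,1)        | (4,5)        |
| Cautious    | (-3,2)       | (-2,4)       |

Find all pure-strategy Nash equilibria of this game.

(Aggressive, Aggressive) and (Moderate, Moderate)

Find each player's best response to every opponent strategy; NE are the intersections.
Alice's best responses — vs Aggressive: Aggressive (payoff 6); vs Moderate: Moderate (payoff 4).
Bob's best responses — vs Aggressive: Aggressive (payoff 0); vs Moderate: Moderate (payoff 5); vs Cautious: Moderate (payoff 4).
Mutual best responses occur at (Aggressive, Aggressive) and (Moderate, Moderate); at each, neither player gains by switching.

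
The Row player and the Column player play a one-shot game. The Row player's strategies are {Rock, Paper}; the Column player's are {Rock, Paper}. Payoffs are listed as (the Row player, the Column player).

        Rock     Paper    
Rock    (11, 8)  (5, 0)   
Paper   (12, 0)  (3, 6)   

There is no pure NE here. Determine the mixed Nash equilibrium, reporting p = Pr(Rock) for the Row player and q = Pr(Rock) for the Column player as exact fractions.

In a mixed NE each player is indifferent between their pure strategies, so the opponent's mix sets the indifference.
The Column player indifferent between Rock and Paper: p·8 + (1−p)·0 = p·0 + (1−p)·6 ⟹ 0 + 8p = 6 + (-6)p ⟹ p = 3/7.
The Row player indifferent between Rock and Paper: q·11 + (1−q)·5 = q·12 + (1−q)·3 ⟹ 5 + 6q = 3 + 9q ⟹ q = 2/3.

p = 3/7, q = 2/3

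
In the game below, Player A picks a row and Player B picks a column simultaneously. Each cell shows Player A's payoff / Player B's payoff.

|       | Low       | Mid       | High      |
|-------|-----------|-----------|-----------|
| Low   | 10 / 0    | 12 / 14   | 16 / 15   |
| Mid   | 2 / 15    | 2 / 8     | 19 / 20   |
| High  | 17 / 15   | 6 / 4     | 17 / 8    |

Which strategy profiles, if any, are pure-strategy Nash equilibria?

(Mid, High) and (High, Low)

Find each player's best response to every opponent strategy; NE are the intersections.
Player A's best responses — vs Low: High (payoff 17); vs Mid: Low (payoff 12); vs High: Mid (payoff 19).
Player B's best responses — vs Low: High (payoff 15); vs Mid: High (payoff 20); vs High: Low (payoff 15).
Mutual best responses occur at (Mid, High) and (High, Low); at each, neither player gains by switching.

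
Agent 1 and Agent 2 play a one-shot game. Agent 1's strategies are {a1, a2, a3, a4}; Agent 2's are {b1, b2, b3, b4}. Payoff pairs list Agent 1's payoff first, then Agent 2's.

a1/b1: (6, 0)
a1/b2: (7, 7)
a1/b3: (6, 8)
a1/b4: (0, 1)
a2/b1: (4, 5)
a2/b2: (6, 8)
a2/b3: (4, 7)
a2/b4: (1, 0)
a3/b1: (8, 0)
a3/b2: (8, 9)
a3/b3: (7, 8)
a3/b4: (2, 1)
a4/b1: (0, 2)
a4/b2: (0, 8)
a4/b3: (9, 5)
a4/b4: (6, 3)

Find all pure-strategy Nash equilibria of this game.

(a3, b2)

Find each player's best response to every opponent strategy; NE are the intersections.
Agent 1's best responses — vs b1: a3 (payoff 8); vs b2: a3 (payoff 8); vs b3: a4 (payoff 9); vs b4: a4 (payoff 6).
Agent 2's best responses — vs a1: b3 (payoff 8); vs a2: b2 (payoff 8); vs a3: b2 (payoff 9); vs a4: b2 (payoff 8).
The only mutual best response is (a3, b2); neither player gains by switching there.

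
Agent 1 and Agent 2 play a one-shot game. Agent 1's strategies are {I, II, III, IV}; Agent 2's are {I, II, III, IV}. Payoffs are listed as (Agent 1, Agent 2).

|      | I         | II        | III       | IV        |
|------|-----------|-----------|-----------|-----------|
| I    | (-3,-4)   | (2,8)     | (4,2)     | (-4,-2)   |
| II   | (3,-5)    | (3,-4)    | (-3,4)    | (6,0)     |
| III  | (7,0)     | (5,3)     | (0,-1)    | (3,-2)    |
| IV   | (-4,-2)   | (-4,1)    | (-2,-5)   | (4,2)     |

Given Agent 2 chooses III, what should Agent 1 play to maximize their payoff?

With Agent 2 fixed at III, Agent 1's payoffs are: I → 4, II → -3, III → 0, IV → -2.
The maximum is 4, achieved by I.

I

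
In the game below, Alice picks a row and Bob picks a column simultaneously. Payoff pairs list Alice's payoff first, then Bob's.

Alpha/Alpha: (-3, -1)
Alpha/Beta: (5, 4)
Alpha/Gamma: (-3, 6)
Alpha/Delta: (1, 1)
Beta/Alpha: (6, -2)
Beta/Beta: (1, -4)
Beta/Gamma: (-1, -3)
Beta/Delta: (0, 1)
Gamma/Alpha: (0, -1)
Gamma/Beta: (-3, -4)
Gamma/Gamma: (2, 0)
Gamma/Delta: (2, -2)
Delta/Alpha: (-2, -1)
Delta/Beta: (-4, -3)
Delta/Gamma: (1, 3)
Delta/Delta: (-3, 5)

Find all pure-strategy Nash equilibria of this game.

Check mutual best responses: a cell is a NE iff neither player can gain by unilaterally deviating.
Alice's best responses — vs Alpha: Beta (payoff 6); vs Beta: Alpha (payoff 5); vs Gamma: Gamma (payoff 2); vs Delta: Gamma (payoff 2).
Bob's best responses — vs Alpha: Gamma (payoff 6); vs Beta: Delta (payoff 1); vs Gamma: Gamma (payoff 0); vs Delta: Delta (payoff 5).
The only mutual best response is (Gamma, Gamma); neither player gains by switching there.

(Gamma, Gamma)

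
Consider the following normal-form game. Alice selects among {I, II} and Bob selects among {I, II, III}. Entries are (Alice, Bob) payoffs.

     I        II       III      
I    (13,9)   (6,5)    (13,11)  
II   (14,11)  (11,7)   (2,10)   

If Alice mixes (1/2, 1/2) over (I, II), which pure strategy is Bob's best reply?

Compute Bob's expected payoff from each pure strategy against the given mix.
I: (1/2)·9 + (1/2)·11 = 10
II: (1/2)·5 + (1/2)·7 = 6
III: (1/2)·11 + (1/2)·10 = 21/2
Highest expected payoff is 21/2, from III.

III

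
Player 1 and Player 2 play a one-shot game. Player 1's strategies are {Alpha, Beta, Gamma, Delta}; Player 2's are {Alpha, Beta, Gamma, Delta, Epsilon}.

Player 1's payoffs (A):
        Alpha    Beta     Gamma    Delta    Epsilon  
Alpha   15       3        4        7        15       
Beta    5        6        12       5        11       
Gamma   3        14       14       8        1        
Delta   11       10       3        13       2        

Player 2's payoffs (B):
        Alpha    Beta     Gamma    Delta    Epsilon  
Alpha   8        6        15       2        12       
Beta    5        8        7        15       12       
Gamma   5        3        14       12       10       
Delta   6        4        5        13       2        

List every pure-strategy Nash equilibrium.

Find each player's best response to every opponent strategy; NE are the intersections.
Player 1's best responses — vs Alpha: Alpha (payoff 15); vs Beta: Gamma (payoff 14); vs Gamma: Gamma (payoff 14); vs Delta: Delta (payoff 13); vs Epsilon: Alpha (payoff 15).
Player 2's best responses — vs Alpha: Gamma (payoff 15); vs Beta: Delta (payoff 15); vs Gamma: Gamma (payoff 14); vs Delta: Delta (payoff 13).
Mutual best responses occur at (Gamma, Gamma) and (Delta, Delta); at each, neither player gains by switching.

(Gamma, Gamma) and (Delta, Delta)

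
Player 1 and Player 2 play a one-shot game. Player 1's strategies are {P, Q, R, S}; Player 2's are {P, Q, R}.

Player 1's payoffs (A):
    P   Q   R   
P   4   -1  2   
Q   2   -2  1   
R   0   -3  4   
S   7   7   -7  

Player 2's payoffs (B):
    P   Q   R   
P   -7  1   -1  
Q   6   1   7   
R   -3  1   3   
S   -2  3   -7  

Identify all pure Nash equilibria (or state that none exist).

(R, R) and (S, Q)

Find each player's best response to every opponent strategy; NE are the intersections.
Player 1's best responses — vs P: S (payoff 7); vs Q: S (payoff 7); vs R: R (payoff 4).
Player 2's best responses — vs P: Q (payoff 1); vs Q: R (payoff 7); vs R: R (payoff 3); vs S: Q (payoff 3).
Mutual best responses occur at (R, R) and (S, Q); at each, neither player gains by switching.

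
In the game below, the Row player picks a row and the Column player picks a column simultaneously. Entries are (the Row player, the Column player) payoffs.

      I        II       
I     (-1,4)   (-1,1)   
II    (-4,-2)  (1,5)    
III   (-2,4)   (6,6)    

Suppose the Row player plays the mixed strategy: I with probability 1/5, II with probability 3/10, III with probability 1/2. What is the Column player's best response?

Compute the Column player's expected payoff from each pure strategy against the given mix.
I: (1/5)·4 + (3/10)·(-2) + (1/2)·4 = 11/5
II: (1/5)·1 + (3/10)·5 + (1/2)·6 = 47/10
Highest expected payoff is 47/10, from II.

II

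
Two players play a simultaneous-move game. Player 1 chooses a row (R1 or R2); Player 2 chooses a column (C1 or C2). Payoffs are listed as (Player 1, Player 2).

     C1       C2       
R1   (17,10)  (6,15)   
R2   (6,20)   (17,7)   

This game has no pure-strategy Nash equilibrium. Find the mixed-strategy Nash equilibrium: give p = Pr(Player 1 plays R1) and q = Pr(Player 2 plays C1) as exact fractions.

Each player's mixing probability is pinned down by making the *other* player indifferent.
Player 2 indifferent between C1 and C2: p·10 + (1−p)·20 = p·15 + (1−p)·7 ⟹ 20 + (-10)p = 7 + 8p ⟹ p = 13/18.
Player 1 indifferent between R1 and R2: q·17 + (1−q)·6 = q·6 + (1−q)·17 ⟹ 6 + 11q = 17 + (-11)q ⟹ q = 1/2.

p = 13/18, q = 1/2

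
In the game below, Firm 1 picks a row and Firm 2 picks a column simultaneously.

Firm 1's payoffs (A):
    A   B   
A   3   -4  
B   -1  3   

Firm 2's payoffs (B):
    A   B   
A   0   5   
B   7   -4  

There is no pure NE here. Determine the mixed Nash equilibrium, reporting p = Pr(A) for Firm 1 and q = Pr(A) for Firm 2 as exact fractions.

p = 11/16, q = 7/11

In a mixed NE each player is indifferent between their pure strategies, so the opponent's mix sets the indifference.
Firm 2 indifferent between A and B: p·0 + (1−p)·7 = p·5 + (1−p)·(-4) ⟹ 7 + (-7)p = (-4) + 9p ⟹ p = 11/16.
Firm 1 indifferent between A and B: q·3 + (1−q)·(-4) = q·(-1) + (1−q)·3 ⟹ (-4) + 7q = 3 + (-4)q ⟹ q = 7/11.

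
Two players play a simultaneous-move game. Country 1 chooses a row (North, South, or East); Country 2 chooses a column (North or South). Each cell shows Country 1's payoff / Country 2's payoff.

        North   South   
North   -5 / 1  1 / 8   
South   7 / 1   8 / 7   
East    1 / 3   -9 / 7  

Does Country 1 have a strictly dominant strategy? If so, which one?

South

Check whether one of Country 1's strategies beats all alternatives regardless of what the opponent does.
South strictly dominates: vs North: 7 > each of {-5, 1}; vs South: 8 > each of {1, -9}.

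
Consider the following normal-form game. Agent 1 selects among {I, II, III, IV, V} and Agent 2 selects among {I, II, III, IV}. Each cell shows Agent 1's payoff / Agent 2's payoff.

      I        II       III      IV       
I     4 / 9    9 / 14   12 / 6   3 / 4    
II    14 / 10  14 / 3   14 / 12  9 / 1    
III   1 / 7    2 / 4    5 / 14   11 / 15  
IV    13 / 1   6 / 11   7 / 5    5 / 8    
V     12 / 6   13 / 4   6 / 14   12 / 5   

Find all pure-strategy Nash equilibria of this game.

(II, III)

A profile is a Nash equilibrium when each player is best-responding to the other.
Agent 1's best responses — vs I: II (payoff 14); vs II: II (payoff 14); vs III: II (payoff 14); vs IV: V (payoff 12).
Agent 2's best responses — vs I: II (payoff 14); vs II: III (payoff 12); vs III: IV (payoff 15); vs IV: II (payoff 11); vs V: III (payoff 14).
The only mutual best response is (II, III); neither player gains by switching there.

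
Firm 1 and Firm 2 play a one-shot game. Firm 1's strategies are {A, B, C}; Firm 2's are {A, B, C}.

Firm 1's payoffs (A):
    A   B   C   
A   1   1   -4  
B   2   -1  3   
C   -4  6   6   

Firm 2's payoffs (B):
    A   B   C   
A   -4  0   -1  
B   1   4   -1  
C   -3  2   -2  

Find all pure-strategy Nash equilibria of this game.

Check mutual best responses: a cell is a NE iff neither player can gain by unilaterally deviating.
Firm 1's best responses — vs A: B (payoff 2); vs B: C (payoff 6); vs C: C (payoff 6).
Firm 2's best responses — vs A: B (payoff 0); vs B: B (payoff 4); vs C: B (payoff 2).
The only mutual best response is (C, B); neither player gains by switching there.

(C, B)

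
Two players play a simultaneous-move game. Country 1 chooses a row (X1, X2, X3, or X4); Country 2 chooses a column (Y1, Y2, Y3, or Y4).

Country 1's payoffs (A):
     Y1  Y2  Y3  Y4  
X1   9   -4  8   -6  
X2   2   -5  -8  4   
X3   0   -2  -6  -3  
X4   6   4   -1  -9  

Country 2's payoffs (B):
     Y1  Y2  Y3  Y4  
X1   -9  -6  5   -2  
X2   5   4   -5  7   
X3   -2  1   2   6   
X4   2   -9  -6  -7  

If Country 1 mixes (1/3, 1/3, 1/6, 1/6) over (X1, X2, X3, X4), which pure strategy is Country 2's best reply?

Y4

Country 2's best reply maximizes expected payoff against the mix.
Y1: (1/3)·(-9) + (1/3)·5 + (1/6)·(-2) + (1/6)·2 = -4/3
Y2: (1/3)·(-6) + (1/3)·4 + (1/6)·1 + (1/6)·(-9) = -2
Y3: (1/3)·5 + (1/3)·(-5) + (1/6)·2 + (1/6)·(-6) = -2/3
Y4: (1/3)·(-2) + (1/3)·7 + (1/6)·6 + (1/6)·(-7) = 3/2
Highest expected payoff is 3/2, from Y4.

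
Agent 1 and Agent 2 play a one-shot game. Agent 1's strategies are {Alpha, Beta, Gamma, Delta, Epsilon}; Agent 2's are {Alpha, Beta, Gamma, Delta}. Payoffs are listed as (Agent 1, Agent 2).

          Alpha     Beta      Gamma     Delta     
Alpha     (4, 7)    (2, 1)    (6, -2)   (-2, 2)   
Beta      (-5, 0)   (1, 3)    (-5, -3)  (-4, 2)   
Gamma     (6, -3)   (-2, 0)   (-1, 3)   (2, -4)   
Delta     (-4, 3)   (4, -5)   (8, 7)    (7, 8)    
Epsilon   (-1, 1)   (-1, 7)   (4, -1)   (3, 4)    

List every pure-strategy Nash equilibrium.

(Delta, Delta)

Check mutual best responses: a cell is a NE iff neither player can gain by unilaterally deviating.
Agent 1's best responses — vs Alpha: Gamma (payoff 6); vs Beta: Delta (payoff 4); vs Gamma: Delta (payoff 8); vs Delta: Delta (payoff 7).
Agent 2's best responses — vs Alpha: Alpha (payoff 7); vs Beta: Beta (payoff 3); vs Gamma: Gamma (payoff 3); vs Delta: Delta (payoff 8); vs Epsilon: Beta (payoff 7).
The only mutual best response is (Delta, Delta); neither player gains by switching there.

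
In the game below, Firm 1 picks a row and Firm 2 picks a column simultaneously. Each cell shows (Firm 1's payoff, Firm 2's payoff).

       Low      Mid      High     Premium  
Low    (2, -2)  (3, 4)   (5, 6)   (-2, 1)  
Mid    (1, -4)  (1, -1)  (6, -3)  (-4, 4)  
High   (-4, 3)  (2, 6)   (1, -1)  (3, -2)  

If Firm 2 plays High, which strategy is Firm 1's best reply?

With Firm 2 fixed at High, Firm 1's payoffs are: Low → 5, Mid → 6, High → 1.
The maximum is 6, achieved by Mid.

Mid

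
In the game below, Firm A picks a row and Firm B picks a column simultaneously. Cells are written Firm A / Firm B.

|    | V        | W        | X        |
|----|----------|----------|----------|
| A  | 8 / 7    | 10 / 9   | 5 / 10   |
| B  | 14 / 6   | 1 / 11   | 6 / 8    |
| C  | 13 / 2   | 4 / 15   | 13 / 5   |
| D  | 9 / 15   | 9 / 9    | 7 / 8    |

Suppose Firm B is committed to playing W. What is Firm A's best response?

With Firm B fixed at W, Firm A's payoffs are: A → 10, B → 1, C → 4, D → 9.
The maximum is 10, achieved by A.

A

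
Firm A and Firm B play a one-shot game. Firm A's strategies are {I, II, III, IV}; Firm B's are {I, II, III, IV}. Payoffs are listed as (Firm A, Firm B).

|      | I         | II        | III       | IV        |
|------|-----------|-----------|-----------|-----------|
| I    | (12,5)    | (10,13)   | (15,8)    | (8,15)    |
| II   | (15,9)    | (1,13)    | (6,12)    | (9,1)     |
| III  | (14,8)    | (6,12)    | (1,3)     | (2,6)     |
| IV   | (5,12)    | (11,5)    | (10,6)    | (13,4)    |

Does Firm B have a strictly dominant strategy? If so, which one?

No strictly dominant strategy

A strategy is strictly dominant if it gives Firm B a strictly higher payoff than every other strategy, against every choice by the opponent.
I is not dominant: against I, II gives 13 > 5.
II is not dominant: against I, IV gives 15 > 13.
III is not dominant: against I, II gives 13 > 8.
IV is not dominant: against II, I gives 9 > 1.
No single strategy is best against every opponent action.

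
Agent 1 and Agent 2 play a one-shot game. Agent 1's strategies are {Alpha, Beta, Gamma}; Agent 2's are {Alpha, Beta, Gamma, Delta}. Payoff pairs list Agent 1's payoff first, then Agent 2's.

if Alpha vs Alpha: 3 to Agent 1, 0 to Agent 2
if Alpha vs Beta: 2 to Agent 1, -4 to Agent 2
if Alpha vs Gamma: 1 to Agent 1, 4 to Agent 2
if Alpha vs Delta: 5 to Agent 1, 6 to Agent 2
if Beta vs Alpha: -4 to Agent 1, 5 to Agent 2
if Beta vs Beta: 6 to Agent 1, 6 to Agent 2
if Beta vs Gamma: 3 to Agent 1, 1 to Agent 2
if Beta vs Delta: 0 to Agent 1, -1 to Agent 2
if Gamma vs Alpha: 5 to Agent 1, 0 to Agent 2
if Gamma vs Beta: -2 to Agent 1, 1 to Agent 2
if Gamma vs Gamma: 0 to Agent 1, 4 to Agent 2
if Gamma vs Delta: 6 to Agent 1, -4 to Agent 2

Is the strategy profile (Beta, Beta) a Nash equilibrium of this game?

Yes

Holding Agent 2 at Beta: Agent 1 gets 6 from Beta, versus 2 from Alpha, -2 from Gamma. No profitable deviation for Agent 1.
Holding Agent 1 at Beta: Agent 2 gets 6 from Beta, versus 5 from Alpha, 1 from Gamma, -1 from Delta. No profitable deviation for Agent 2 either.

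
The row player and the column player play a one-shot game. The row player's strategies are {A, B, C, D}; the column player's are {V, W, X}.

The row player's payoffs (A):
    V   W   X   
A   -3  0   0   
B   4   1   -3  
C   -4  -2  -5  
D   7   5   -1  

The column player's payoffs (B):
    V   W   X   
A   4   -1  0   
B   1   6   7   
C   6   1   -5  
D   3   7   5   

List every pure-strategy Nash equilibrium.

(D, W)

Find each player's best response to every opponent strategy; NE are the intersections.
The row player's best responses — vs V: D (payoff 7); vs W: D (payoff 5); vs X: A (payoff 0).
The column player's best responses — vs A: V (payoff 4); vs B: X (payoff 7); vs C: V (payoff 6); vs D: W (payoff 7).
The only mutual best response is (D, W); neither player gains by switching there.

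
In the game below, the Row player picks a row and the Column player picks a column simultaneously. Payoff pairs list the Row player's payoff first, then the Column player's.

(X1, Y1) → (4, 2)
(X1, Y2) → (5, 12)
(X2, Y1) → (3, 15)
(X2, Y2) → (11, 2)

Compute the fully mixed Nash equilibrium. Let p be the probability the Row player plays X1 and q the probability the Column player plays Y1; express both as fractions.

Each player's mixing probability is pinned down by making the *other* player indifferent.
The Column player indifferent between Y1 and Y2: p·2 + (1−p)·15 = p·12 + (1−p)·2 ⟹ 15 + (-13)p = 2 + 10p ⟹ p = 13/23.
The Row player indifferent between X1 and X2: q·4 + (1−q)·5 = q·3 + (1−q)·11 ⟹ 5 + (-1)q = 11 + (-8)q ⟹ q = 6/7.

p = 13/23, q = 6/7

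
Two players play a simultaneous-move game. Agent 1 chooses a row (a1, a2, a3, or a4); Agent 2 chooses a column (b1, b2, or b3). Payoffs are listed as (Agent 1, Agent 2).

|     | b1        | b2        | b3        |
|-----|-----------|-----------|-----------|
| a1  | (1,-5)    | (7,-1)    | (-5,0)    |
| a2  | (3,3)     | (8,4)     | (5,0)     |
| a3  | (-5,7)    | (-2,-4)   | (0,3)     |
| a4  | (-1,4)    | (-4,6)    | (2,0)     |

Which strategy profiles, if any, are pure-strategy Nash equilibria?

(a2, b2)

Find each player's best response to every opponent strategy; NE are the intersections.
Agent 1's best responses — vs b1: a2 (payoff 3); vs b2: a2 (payoff 8); vs b3: a2 (payoff 5).
Agent 2's best responses — vs a1: b3 (payoff 0); vs a2: b2 (payoff 4); vs a3: b1 (payoff 7); vs a4: b2 (payoff 6).
The only mutual best response is (a2, b2); neither player gains by switching there.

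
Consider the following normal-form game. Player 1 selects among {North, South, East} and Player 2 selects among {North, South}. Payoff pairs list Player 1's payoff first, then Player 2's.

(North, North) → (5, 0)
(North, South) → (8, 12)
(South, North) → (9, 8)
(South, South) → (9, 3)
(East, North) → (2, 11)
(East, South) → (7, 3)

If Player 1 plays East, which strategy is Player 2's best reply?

North

With Player 1 fixed at East, Player 2's payoffs are: North → 11, South → 3.
The maximum is 11, achieved by North.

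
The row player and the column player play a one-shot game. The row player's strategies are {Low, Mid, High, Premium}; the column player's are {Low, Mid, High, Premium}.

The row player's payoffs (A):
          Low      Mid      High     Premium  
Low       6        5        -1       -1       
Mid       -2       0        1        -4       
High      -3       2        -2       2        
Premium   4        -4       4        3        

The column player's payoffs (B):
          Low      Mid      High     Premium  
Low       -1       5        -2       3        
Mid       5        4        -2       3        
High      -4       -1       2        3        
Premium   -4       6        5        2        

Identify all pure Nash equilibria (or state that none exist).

Check mutual best responses: a cell is a NE iff neither player can gain by unilaterally deviating.
The row player's best responses — vs Low: Low (payoff 6); vs Mid: Low (payoff 5); vs High: Premium (payoff 4); vs Premium: Premium (payoff 3).
The column player's best responses — vs Low: Mid (payoff 5); vs Mid: Low (payoff 5); vs High: Premium (payoff 3); vs Premium: Mid (payoff 6).
The only mutual best response is (Low, Mid); neither player gains by switching there.

(Low, Mid)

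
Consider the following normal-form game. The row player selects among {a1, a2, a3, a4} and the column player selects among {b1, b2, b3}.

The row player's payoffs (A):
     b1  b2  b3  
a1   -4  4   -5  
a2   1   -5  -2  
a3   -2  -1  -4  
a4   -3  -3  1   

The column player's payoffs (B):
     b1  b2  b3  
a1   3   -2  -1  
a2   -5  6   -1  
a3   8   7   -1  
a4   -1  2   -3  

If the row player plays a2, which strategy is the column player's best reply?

With the row player fixed at a2, the column player's payoffs are: b1 → -5, b2 → 6, b3 → -1.
The maximum is 6, achieved by b2.

b2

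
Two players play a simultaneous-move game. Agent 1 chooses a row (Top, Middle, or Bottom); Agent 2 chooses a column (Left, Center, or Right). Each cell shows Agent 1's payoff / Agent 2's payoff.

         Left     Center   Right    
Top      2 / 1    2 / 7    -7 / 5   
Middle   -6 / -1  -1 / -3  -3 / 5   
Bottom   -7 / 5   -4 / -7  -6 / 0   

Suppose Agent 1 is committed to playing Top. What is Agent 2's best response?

Center

With Agent 1 fixed at Top, Agent 2's payoffs are: Left → 1, Center → 7, Right → 5.
The maximum is 7, achieved by Center.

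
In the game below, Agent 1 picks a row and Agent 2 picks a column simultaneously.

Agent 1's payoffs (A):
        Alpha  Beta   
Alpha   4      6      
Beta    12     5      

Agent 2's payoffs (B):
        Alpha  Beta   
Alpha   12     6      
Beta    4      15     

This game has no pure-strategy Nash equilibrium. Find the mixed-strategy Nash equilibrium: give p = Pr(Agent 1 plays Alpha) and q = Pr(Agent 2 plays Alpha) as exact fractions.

p = 11/17, q = 1/9

In a mixed NE each player is indifferent between their pure strategies, so the opponent's mix sets the indifference.
Agent 2 indifferent between Alpha and Beta: p·12 + (1−p)·4 = p·6 + (1−p)·15 ⟹ 4 + 8p = 15 + (-9)p ⟹ p = 11/17.
Agent 1 indifferent between Alpha and Beta: q·4 + (1−q)·6 = q·12 + (1−q)·5 ⟹ 6 + (-2)q = 5 + 7q ⟹ q = 1/9.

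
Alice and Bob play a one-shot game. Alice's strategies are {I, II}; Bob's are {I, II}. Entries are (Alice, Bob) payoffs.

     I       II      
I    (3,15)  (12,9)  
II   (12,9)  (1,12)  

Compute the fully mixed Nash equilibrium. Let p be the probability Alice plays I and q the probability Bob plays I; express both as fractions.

p = 1/3, q = 11/20

Each player's mixing probability is pinned down by making the *other* player indifferent.
Bob indifferent between I and II: p·15 + (1−p)·9 = p·9 + (1−p)·12 ⟹ 9 + 6p = 12 + (-3)p ⟹ p = 1/3.
Alice indifferent between I and II: q·3 + (1−q)·12 = q·12 + (1−q)·1 ⟹ 12 + (-9)q = 1 + 11q ⟹ q = 11/20.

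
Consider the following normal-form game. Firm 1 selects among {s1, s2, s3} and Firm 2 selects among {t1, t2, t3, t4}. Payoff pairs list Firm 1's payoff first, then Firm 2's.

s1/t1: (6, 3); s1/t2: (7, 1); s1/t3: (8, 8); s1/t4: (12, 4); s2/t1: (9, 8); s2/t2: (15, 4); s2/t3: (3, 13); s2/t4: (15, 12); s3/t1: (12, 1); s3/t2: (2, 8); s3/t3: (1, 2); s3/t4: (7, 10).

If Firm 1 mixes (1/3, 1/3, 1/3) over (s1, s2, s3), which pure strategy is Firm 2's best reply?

t4

Firm 2's best reply maximizes expected payoff against the mix.
t1: (1/3)·3 + (1/3)·8 + (1/3)·1 = 4
t2: (1/3)·1 + (1/3)·4 + (1/3)·8 = 13/3
t3: (1/3)·8 + (1/3)·13 + (1/3)·2 = 23/3
t4: (1/3)·4 + (1/3)·12 + (1/3)·10 = 26/3
Highest expected payoff is 26/3, from t4.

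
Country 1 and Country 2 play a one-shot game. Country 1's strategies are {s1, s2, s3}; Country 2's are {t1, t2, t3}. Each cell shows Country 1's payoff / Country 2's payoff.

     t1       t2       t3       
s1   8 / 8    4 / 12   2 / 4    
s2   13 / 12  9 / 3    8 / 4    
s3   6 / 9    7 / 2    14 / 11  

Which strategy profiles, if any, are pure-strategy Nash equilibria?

Check mutual best responses: a cell is a NE iff neither player can gain by unilaterally deviating.
Country 1's best responses — vs t1: s2 (payoff 13); vs t2: s2 (payoff 9); vs t3: s3 (payoff 14).
Country 2's best responses — vs s1: t2 (payoff 12); vs s2: t1 (payoff 12); vs s3: t3 (payoff 11).
Mutual best responses occur at (s2, t1) and (s3, t3); at each, neither player gains by switching.

(s2, t1) and (s3, t3)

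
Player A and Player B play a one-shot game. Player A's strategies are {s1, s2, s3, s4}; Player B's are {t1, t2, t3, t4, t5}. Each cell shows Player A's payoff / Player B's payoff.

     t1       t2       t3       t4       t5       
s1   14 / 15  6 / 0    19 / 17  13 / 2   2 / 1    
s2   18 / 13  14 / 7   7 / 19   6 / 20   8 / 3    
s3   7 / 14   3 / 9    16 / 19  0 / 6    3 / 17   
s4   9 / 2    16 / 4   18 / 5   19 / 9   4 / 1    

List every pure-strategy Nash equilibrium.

Check mutual best responses: a cell is a NE iff neither player can gain by unilaterally deviating.
Player A's best responses — vs t1: s2 (payoff 18); vs t2: s4 (payoff 16); vs t3: s1 (payoff 19); vs t4: s4 (payoff 19); vs t5: s2 (payoff 8).
Player B's best responses — vs s1: t3 (payoff 17); vs s2: t4 (payoff 20); vs s3: t3 (payoff 19); vs s4: t4 (payoff 9).
Mutual best responses occur at (s1, t3) and (s4, t4); at each, neither player gains by switching.

(s1, t3) and (s4, t4)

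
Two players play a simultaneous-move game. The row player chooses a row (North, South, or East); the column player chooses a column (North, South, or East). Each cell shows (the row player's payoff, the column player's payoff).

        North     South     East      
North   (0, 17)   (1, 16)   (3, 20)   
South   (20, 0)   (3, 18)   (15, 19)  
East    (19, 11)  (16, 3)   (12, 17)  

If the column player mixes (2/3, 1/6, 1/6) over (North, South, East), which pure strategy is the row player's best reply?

The row player's best reply maximizes expected payoff against the mix.
North: (2/3)·0 + (1/6)·1 + (1/6)·3 = 2/3
South: (2/3)·20 + (1/6)·3 + (1/6)·15 = 49/3
East: (2/3)·19 + (1/6)·16 + (1/6)·12 = 52/3
Highest expected payoff is 52/3, from East.

East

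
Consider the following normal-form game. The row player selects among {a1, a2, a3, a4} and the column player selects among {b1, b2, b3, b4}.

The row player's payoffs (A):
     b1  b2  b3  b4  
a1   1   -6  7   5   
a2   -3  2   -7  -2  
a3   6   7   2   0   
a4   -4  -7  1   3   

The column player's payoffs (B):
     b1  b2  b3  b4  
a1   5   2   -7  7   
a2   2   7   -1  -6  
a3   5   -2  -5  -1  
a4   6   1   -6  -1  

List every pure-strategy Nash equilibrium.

Find each player's best response to every opponent strategy; NE are the intersections.
The row player's best responses — vs b1: a3 (payoff 6); vs b2: a3 (payoff 7); vs b3: a1 (payoff 7); vs b4: a1 (payoff 5).
The column player's best responses — vs a1: b4 (payoff 7); vs a2: b2 (payoff 7); vs a3: b1 (payoff 5); vs a4: b1 (payoff 6).
Mutual best responses occur at (a1, b4) and (a3, b1); at each, neither player gains by switching.

(a1, b4) and (a3, b1)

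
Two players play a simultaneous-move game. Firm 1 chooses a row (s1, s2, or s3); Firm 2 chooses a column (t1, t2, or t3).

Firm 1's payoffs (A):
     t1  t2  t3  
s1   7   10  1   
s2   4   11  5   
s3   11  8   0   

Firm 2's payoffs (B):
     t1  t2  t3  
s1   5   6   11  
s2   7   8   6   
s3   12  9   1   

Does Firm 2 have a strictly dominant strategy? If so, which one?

No strictly dominant strategy

Check whether one of Firm 2's strategies beats all alternatives regardless of what the opponent does.
t1 is not dominant: against s1, t2 gives 6 > 5.
t2 is not dominant: against s1, t3 gives 11 > 6.
t3 is not dominant: against s2, t1 gives 7 > 6.
No single strategy is best against every opponent action.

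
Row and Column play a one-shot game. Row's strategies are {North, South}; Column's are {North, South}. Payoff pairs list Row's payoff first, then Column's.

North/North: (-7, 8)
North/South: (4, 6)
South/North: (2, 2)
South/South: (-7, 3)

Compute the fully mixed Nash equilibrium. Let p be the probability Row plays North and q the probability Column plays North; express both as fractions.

In a mixed NE each player is indifferent between their pure strategies, so the opponent's mix sets the indifference.
Column indifferent between North and South: p·8 + (1−p)·2 = p·6 + (1−p)·3 ⟹ 2 + 6p = 3 + 3p ⟹ p = 1/3.
Row indifferent between North and South: q·(-7) + (1−q)·4 = q·2 + (1−q)·(-7) ⟹ 4 + (-11)q = (-7) + 9q ⟹ q = 11/20.

p = 1/3, q = 11/20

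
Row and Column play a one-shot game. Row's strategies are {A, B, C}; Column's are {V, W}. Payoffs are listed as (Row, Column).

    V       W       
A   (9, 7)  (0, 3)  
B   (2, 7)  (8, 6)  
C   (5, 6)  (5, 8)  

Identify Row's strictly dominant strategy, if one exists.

A strategy is strictly dominant if it gives Row a strictly higher payoff than every other strategy, against every choice by the opponent.
A is not dominant: against W, B gives 8 > 0.
B is not dominant: against V, A gives 9 > 2.
C is not dominant: against V, A gives 9 > 5.
No single strategy is best against every opponent action.

None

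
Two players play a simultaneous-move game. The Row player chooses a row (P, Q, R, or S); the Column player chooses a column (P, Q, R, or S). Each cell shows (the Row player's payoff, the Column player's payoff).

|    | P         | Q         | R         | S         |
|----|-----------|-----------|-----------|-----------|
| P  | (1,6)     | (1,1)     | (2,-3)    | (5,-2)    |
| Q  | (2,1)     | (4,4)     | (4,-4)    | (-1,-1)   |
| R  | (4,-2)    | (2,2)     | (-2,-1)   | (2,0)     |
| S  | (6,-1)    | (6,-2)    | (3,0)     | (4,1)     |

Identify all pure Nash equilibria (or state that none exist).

Check mutual best responses: a cell is a NE iff neither player can gain by unilaterally deviating.
The Row player's best responses — vs P: S (payoff 6); vs Q: S (payoff 6); vs R: Q (payoff 4); vs S: P (payoff 5).
The Column player's best responses — vs P: P (payoff 6); vs Q: Q (payoff 4); vs R: Q (payoff 2); vs S: S (payoff 1).
No cell has both players best-responding. For instance, the Row player's best reply to P is S, but against S the Column player prefers S over P.

There is no pure-strategy Nash equilibrium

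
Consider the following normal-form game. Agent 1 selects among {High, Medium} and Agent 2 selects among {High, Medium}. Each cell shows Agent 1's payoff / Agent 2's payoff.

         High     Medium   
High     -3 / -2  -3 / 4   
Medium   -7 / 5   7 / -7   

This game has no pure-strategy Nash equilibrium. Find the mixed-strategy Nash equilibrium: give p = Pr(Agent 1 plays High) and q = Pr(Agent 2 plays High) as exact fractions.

p = 2/3, q = 5/7

Each player's mixing probability is pinned down by making the *other* player indifferent.
Agent 2 indifferent between High and Medium: p·(-2) + (1−p)·5 = p·4 + (1−p)·(-7) ⟹ 5 + (-7)p = (-7) + 11p ⟹ p = 2/3.
Agent 1 indifferent between High and Medium: q·(-3) + (1−q)·(-3) = q·(-7) + (1−q)·7 ⟹ (-3) + 0q = 7 + (-14)q ⟹ q = 5/7.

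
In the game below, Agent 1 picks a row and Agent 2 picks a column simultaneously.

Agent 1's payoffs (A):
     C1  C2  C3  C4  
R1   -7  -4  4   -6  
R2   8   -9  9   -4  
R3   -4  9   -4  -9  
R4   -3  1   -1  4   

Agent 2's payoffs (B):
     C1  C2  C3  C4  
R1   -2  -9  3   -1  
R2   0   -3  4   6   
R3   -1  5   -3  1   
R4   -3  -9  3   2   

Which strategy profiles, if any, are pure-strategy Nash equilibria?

Find each player's best response to every opponent strategy; NE are the intersections.
Agent 1's best responses — vs C1: R2 (payoff 8); vs C2: R3 (payoff 9); vs C3: R2 (payoff 9); vs C4: R4 (payoff 4).
Agent 2's best responses — vs R1: C3 (payoff 3); vs R2: C4 (payoff 6); vs R3: C2 (payoff 5); vs R4: C3 (payoff 3).
The only mutual best response is (R3, C2); neither player gains by switching there.

(R3, C2)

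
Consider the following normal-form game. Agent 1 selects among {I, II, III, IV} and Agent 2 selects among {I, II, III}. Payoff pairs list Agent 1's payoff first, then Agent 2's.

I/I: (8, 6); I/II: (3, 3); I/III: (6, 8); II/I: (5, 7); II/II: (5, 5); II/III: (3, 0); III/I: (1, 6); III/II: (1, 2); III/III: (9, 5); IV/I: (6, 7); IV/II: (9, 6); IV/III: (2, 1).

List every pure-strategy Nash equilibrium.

There is no pure-strategy Nash equilibrium

Check mutual best responses: a cell is a NE iff neither player can gain by unilaterally deviating.
Agent 1's best responses — vs I: I (payoff 8); vs II: IV (payoff 9); vs III: III (payoff 9).
Agent 2's best responses — vs I: III (payoff 8); vs II: I (payoff 7); vs III: I (payoff 6); vs IV: I (payoff 7).
No cell has both players best-responding. For instance, Agent 1's best reply to I is I, but against I Agent 2 prefers III over I.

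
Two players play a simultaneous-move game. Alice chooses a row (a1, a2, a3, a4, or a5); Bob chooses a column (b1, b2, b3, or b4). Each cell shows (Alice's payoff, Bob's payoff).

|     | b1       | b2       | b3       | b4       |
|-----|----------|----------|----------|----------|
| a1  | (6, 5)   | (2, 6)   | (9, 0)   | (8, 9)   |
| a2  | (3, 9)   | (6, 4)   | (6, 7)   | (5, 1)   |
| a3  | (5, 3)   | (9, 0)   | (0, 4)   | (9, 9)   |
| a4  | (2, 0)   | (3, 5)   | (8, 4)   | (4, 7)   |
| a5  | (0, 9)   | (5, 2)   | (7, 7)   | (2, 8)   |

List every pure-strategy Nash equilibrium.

A profile is a Nash equilibrium when each player is best-responding to the other.
Alice's best responses — vs b1: a1 (payoff 6); vs b2: a3 (payoff 9); vs b3: a1 (payoff 9); vs b4: a3 (payoff 9).
Bob's best responses — vs a1: b4 (payoff 9); vs a2: b1 (payoff 9); vs a3: b4 (payoff 9); vs a4: b4 (payoff 7); vs a5: b1 (payoff 9).
The only mutual best response is (a3, b4); neither player gains by switching there.

(a3, b4)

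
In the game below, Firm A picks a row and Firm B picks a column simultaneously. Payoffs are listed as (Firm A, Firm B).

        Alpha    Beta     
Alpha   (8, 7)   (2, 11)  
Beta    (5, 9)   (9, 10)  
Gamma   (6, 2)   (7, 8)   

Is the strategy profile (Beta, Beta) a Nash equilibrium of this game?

Yes

Holding Firm B at Beta: Firm A gets 9 from Beta, versus 2 from Alpha, 7 from Gamma. No profitable deviation for Firm A.
Holding Firm A at Beta: Firm B gets 10 from Beta, versus 9 from Alpha. No profitable deviation for Firm B either.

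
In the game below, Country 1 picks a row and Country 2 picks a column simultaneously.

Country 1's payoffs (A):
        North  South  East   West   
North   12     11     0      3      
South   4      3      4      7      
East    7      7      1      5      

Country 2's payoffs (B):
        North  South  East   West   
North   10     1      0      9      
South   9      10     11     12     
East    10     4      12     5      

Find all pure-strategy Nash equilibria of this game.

Find each player's best response to every opponent strategy; NE are the intersections.
Country 1's best responses — vs North: North (payoff 12); vs South: North (payoff 11); vs East: South (payoff 4); vs West: South (payoff 7).
Country 2's best responses — vs North: North (payoff 10); vs South: West (payoff 12); vs East: East (payoff 12).
Mutual best responses occur at (North, North) and (South, West); at each, neither player gains by switching.

(North, North) and (South, West)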